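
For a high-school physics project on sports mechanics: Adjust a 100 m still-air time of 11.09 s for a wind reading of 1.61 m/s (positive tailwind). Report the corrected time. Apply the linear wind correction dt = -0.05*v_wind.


dt = -0.05 * v_wind = -0.05 * 1.61 = -0.0805 s
t_corrected = t_still + dt = 11.09 + (-0.0805)
t_corrected = 11.0095 s

11.0095 s


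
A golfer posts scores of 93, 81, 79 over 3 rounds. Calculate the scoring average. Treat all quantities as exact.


Average = sum / n
Sum = 253
Average = 253 / 3 = 84.3333

84.3333


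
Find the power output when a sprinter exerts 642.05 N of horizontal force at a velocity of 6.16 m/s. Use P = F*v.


P = F * v
P = 642.05 * 6.16
P = 3955.028 W

3955.028 W


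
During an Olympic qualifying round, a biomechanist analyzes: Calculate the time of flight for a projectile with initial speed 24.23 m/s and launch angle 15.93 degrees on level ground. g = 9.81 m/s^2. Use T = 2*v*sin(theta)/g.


T = 2*v*sin(theta)/g
sin(theta) = sin(15.93 deg) = 0.2745
T = 2*24.23*0.2745 / 9.81
T = 13.3005 / 9.81 = 1.3558 s

1.3558 s


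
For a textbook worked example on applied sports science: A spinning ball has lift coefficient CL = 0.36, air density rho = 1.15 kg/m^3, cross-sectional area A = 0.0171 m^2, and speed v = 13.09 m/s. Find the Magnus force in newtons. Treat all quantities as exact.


FM = 0.5 * CL * rho * A * v^2
FM = 0.5 * 0.36 * 1.15 * 0.0171 * 13.09^2
v^2 = 171.3481
FM = 0.5 * 0.36 * 1.15 * 0.0171 * 171.3481 = 0.6065 N

0.6065 N


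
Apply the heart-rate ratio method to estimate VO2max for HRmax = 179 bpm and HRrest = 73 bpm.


VO2max = 15.3 * HRmax / HRrest
VO2max = 15.3 * 179 / 73
VO2max = 2738.7 / 73 = 37.5164 mL/kg/min

37.5164 mL/kg/min


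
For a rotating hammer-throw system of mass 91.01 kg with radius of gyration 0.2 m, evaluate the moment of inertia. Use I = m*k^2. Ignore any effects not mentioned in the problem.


I = m * k^2
I = 91.01 * 0.2^2
I = 91.01 * 0.04 = 3.6404 kg*m^2

3.6404 kg*m^2


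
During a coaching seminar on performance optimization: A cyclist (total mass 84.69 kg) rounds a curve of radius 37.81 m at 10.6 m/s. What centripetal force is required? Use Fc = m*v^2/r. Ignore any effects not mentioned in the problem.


Fc = m * v^2 / r
v^2 = 10.6^2 = 112.36
Fc = 84.69 * 112.36 / 37.81
Fc = 9515.7684 / 37.81 = 251.6733 N

251.6733 N


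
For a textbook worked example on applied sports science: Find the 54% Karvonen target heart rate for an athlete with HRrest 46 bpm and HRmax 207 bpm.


Target = HRrest + pct*(HRmax - HRrest)
Heart rate reserve = HRmax - HRrest = 207 - 46 = 161 bpm
Fraction = 54% = 0.54
Target = 46 + 0.54 * 161
Target = 46 + 86.94 = 132.94 bpm

132.94 bpm


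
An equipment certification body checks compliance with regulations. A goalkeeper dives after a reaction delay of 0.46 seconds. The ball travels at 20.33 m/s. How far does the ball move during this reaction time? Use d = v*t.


d = v * t
d = 20.33 * 0.46
d = 9.3518 m

9.3518 m


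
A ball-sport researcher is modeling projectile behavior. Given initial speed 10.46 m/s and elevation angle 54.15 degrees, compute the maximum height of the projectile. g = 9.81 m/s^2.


H = (v*sin(theta))^2 / (2*g)
vy = v*sin(theta) = 10.46 * sin(54.15 deg) = 8.4784 m/s
H = vy^2 / (2*g) = 71.883 / (2*9.81)
H = 71.883 / 19.62 = 3.6638 m

3.6638 m


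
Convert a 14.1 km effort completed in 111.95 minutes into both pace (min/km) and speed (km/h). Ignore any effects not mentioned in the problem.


Pace = time / distance = 111.95 min / 14.1 km = 7.9397 min/km
Speed = distance / time_in_hours = 14.1 / 1.8658 hr
Speed = 7.5569 km/h

7.9397 min/km, 7.5569 km/h


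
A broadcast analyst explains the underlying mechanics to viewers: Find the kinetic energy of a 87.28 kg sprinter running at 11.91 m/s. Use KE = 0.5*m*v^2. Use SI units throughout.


KE = 0.5 * m * v^2
KE = 0.5 * 87.28 * 11.91^2
KE = 0.5 * 87.28 * 141.8481 = 6190.2511 J

6190.2511 J


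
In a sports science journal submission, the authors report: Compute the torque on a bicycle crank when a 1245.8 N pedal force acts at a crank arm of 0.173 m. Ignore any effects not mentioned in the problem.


tau = F * d
tau = 1245.8 * 0.173
tau = 215.5234 N*m

215.5234 N*m


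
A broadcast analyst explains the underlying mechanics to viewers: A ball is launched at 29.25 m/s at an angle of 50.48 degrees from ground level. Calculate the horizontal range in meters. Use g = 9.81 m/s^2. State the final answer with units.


R = v^2 * sin(2*theta) / g
Convert angle to radians: theta = 50.48 deg = 0.881 rad
sin(2*theta) = sin(1.7621) = 0.9818
R = 29.25^2 * 0.9818 / 9.81
R = 855.5625 * 0.9818 / 9.81 = 85.6225 m

85.6225 m


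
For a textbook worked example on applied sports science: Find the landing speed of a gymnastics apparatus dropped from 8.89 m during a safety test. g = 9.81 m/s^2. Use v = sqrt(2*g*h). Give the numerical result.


v = sqrt(2 * g * h)
v = sqrt(2 * 9.81 * 8.89)
v = sqrt(174.4218) = 13.2069 m/s

13.2069 m/s


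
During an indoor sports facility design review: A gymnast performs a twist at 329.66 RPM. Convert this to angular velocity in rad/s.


omega = RPM * 2 * pi / 60
omega = 329.66 * 2 * 3.14159 / 60
omega = 2071.3149 / 60 = 34.5219 rad/s

34.5219 rad/s


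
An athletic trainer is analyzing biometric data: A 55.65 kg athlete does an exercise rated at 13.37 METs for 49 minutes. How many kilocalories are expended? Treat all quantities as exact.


kcal = MET * mass * time_hr
Convert time: 49 min = 0.8167 hr
kcal = 13.37 * 55.65 * 0.8167
kcal = 607.6331 kcal

607.6331 kcal


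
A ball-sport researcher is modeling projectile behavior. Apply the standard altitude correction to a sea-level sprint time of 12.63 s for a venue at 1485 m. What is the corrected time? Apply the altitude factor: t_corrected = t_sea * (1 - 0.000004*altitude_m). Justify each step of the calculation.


Correction factor = 1 - 0.000004 * 1485 = 0.99406
t_corrected = t_sea * factor = 12.63 * 0.99406
t_corrected = 12.555 s

12.555 s


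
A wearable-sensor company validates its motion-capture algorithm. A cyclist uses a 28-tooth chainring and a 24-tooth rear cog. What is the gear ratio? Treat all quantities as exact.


GR = front_teeth / rear_teeth
GR = 28 / 24
GR = 1.1667

1.1667


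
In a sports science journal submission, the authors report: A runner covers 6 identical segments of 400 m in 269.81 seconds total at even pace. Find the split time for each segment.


Split time = total_time / n_laps = 269.81 / 6
Split time = 44.9683 s per lap

44.9683 s


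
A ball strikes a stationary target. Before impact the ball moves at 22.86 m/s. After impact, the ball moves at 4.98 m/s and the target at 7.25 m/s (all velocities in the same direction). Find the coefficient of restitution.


e = (v2_after - v1_after) / (v1_before - v2_before)
Numerator = 7.25 - 4.98 = 2.27
Denominator = 22.86 - 0 = 22.86
e = 2.27 / 22.86 = 0.0993

0.0993


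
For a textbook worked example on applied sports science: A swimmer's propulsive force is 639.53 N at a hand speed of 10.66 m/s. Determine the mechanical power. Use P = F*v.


P = F * v
P = 639.53 * 10.66
P = 6817.3898 W

6817.3898 W


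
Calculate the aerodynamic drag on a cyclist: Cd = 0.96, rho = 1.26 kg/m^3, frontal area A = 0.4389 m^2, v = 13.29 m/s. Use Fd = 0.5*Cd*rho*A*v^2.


Fd = 0.5 * Cd * rho * A * v^2
Fd = 0.5 * 0.96 * 1.26 * 0.4389 * 13.29^2
v^2 = 176.6241
Fd = 0.5 * 0.96 * 1.26 * 0.4389 * 176.6241 = 46.8843 N

46.8843 N


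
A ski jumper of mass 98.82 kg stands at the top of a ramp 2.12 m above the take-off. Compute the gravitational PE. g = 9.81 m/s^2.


PE = m * g * h
PE = 98.82 * 9.81 * 2.12
PE = 969.4242 * 2.12 = 2055.1793 J

2055.1793 J


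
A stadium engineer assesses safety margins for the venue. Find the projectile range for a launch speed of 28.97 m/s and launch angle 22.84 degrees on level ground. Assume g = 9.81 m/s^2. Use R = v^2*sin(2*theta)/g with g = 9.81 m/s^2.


R = v^2 * sin(2*theta) / g
Convert angle to radians: theta = 22.84 deg = 0.3986 rad
sin(2*theta) = sin(0.7973) = 0.7154
R = 28.97^2 * 0.7154 / 9.81
R = 839.2609 * 0.7154 / 9.81 = 61.2078 m

61.2078 m


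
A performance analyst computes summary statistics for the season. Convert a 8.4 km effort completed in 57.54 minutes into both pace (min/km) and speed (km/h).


Pace = time / distance = 57.54 min / 8.4 km = 6.85 min/km
Speed = distance / time_in_hours = 8.4 / 0.959 hr
Speed = 8.7591 km/h

6.85 min/km, 8.7591 km/h


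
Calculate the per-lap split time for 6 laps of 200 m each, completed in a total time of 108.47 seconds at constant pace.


Split time = total_time / n_laps = 108.47 / 6
Split time = 18.0783 s per lap

18.0783 s


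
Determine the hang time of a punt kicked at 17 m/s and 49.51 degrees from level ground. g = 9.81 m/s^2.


T = 2*v*sin(theta)/g
sin(theta) = sin(49.51 deg) = 0.7605
T = 2*17*0.7605 / 9.81
T = 25.8577 / 9.81 = 2.6358 s

2.6358 s


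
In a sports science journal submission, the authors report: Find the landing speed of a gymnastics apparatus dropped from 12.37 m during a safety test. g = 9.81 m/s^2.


v = sqrt(2 * g * h)
v = sqrt(2 * 9.81 * 12.37)
v = sqrt(242.6994) = 15.5788 m/s

15.5788 m/s


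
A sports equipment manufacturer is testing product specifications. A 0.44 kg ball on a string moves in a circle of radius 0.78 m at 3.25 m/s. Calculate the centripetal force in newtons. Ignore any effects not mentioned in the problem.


Fc = m * v^2 / r
v^2 = 3.25^2 = 10.5625
Fc = 0.44 * 10.5625 / 0.78
Fc = 4.6475 / 0.78 = 5.9583 N

5.9583 N


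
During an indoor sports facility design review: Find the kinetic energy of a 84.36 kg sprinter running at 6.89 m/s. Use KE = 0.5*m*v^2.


KE = 0.5 * m * v^2
KE = 0.5 * 84.36 * 6.89^2
KE = 0.5 * 84.36 * 47.4721 = 2002.3732 J

2002.3732 J


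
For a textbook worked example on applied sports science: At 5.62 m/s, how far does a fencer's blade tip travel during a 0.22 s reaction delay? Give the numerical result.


d = v * t
d = 5.62 * 0.22
d = 1.2364 m

1.2364 m


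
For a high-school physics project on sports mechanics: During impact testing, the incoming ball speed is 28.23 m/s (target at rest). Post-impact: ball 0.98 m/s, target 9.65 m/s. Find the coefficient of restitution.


e = (v2_after - v1_after) / (v1_before - v2_before)
Numerator = 9.65 - 0.98 = 8.67
Denominator = 28.23 - 0 = 28.23
e = 8.67 / 28.23 = 0.3071

0.3071


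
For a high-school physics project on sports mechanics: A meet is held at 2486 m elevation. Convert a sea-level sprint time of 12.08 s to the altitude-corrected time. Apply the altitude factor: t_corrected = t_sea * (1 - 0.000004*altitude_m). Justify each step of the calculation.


Correction factor = 1 - 0.000004 * 2486 = 0.990056
t_corrected = t_sea * factor = 12.08 * 0.990056
t_corrected = 11.9599 s

11.9599 s


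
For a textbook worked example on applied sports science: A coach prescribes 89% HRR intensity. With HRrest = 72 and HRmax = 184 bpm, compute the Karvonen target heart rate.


Target = HRrest + pct*(HRmax - HRrest)
Heart rate reserve = HRmax - HRrest = 184 - 72 = 112 bpm
Fraction = 89% = 0.89
Target = 72 + 0.89 * 112
Target = 72 + 99.68 = 171.68 bpm

171.68 bpm


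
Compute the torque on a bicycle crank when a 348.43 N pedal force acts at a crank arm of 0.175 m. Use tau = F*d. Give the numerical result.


tau = F * d
tau = 348.43 * 0.175
tau = 60.9752 N*m

60.9752 N*m


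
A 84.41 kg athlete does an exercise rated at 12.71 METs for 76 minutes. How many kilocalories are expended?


kcal = MET * mass * time_hr
Convert time: 76 min = 1.2667 hr
kcal = 12.71 * 84.41 * 1.2667
kcal = 1358.9447 kcal

1358.9447 kcal


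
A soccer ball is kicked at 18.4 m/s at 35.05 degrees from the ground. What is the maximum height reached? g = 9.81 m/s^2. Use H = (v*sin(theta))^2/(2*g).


H = (v*sin(theta))^2 / (2*g)
vy = v*sin(theta) = 18.4 * sin(35.05 deg) = 10.567 m/s
H = vy^2 / (2*g) = 111.6605 / (2*9.81)
H = 111.6605 / 19.62 = 5.6912 m

5.6912 m


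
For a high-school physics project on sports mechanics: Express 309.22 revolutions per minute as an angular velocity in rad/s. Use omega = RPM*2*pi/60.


omega = RPM * 2 * pi / 60
omega = 309.22 * 2 * 3.14159 / 60
omega = 1942.8866 / 60 = 32.3814 rad/s

32.3814 rad/s


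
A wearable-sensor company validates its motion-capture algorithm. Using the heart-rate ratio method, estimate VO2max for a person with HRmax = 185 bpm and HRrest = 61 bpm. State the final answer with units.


VO2max = 15.3 * HRmax / HRrest
VO2max = 15.3 * 185 / 61
VO2max = 2830.5 / 61 = 46.4016 mL/kg/min

46.4016 mL/kg/min


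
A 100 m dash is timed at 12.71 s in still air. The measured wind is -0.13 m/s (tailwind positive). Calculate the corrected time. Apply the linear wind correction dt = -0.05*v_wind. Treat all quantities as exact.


dt = -0.05 * v_wind = -0.05 * -0.13 = 0.0065 s
t_corrected = t_still + dt = 12.71 + (0.0065)
t_corrected = 12.7165 s

12.7165 s


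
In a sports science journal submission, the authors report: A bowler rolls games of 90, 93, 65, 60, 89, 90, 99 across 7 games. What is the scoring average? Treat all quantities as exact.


Average = sum / n
Sum = 586
Average = 586 / 7 = 83.7143

83.7143


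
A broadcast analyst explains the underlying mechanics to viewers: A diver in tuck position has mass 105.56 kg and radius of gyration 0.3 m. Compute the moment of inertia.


I = m * k^2
I = 105.56 * 0.3^2
I = 105.56 * 0.09 = 9.5004 kg*m^2

9.5004 kg*m^2


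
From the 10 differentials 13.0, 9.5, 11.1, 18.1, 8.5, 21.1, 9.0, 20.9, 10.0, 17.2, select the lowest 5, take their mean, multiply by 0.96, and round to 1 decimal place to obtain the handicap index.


All differentials: 13.0, 9.5, 11.1, 18.1, 8.5, 21.1, 9.0, 20.9, 10.0, 17.2
Sorted: 8.5, 9.0, 9.5, 10.0, 11.1, 13.0, 17.2, 18.1, 20.9, 21.1
Best 5: 8.5, 9.0, 9.5, 10.0, 11.1
Average of best = 48.1 / 5 = 9.62
Raw index = 9.62 * 0.96 = 9.2352
Handicap index = round(9.2352, 1) = 9.2

9.2


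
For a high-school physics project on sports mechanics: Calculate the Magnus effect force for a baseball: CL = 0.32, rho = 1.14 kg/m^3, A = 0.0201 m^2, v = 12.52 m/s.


FM = 0.5 * CL * rho * A * v^2
FM = 0.5 * 0.32 * 1.14 * 0.0201 * 12.52^2
v^2 = 156.7504
FM = 0.5 * 0.32 * 1.14 * 0.0201 * 156.7504 = 0.5747 N

0.5747 N


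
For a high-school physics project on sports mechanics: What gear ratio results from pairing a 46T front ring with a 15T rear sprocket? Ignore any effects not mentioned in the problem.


GR = front_teeth / rear_teeth
GR = 46 / 15
GR = 3.0667

3.0667


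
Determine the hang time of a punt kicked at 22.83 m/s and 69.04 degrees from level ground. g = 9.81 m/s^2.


T = 2*v*sin(theta)/g
sin(theta) = sin(69.04 deg) = 0.9338
T = 2*22.83*0.9338 / 9.81
T = 42.6387 / 9.81 = 4.3465 s

4.3465 s


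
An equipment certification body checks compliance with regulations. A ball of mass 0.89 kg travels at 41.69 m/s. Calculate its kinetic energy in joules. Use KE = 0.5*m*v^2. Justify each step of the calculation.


KE = 0.5 * m * v^2
KE = 0.5 * 0.89 * 41.69^2
KE = 0.5 * 0.89 * 1738.0561 = 773.435 J

773.435 J


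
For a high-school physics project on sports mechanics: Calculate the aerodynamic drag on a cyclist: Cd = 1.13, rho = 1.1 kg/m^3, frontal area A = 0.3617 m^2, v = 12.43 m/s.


Fd = 0.5 * Cd * rho * A * v^2
Fd = 0.5 * 1.13 * 1.1 * 0.3617 * 12.43^2
v^2 = 154.5049
Fd = 0.5 * 1.13 * 1.1 * 0.3617 * 154.5049 = 34.7322 N

34.7322 N


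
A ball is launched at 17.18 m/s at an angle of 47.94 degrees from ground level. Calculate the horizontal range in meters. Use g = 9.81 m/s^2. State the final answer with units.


R = v^2 * sin(2*theta) / g
Convert angle to radians: theta = 47.94 deg = 0.8367 rad
sin(2*theta) = sin(1.6734) = 0.9947
R = 17.18^2 * 0.9947 / 9.81
R = 295.1524 * 0.9947 / 9.81 = 29.9286 m

29.9286 m


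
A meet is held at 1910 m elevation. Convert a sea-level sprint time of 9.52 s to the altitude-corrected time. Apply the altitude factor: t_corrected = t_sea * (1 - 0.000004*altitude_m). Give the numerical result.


Correction factor = 1 - 0.000004 * 1910 = 0.99236
t_corrected = t_sea * factor = 9.52 * 0.99236
t_corrected = 9.4473 s

9.4473 s


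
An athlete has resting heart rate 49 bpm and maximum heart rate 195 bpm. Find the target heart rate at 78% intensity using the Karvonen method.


Target = HRrest + pct*(HRmax - HRrest)
Heart rate reserve = HRmax - HRrest = 195 - 49 = 146 bpm
Fraction = 78% = 0.78
Target = 49 + 0.78 * 146
Target = 49 + 113.88 = 162.88 bpm

162.88 bpm


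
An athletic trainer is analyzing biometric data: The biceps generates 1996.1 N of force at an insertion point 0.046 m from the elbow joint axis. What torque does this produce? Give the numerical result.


tau = F * d
tau = 1996.1 * 0.046
tau = 91.8206 N*m

91.8206 N*m


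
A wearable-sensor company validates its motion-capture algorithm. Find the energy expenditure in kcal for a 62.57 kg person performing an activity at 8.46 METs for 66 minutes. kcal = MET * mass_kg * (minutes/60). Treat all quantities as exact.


kcal = MET * mass * time_hr
Convert time: 66 min = 1.1 hr
kcal = 8.46 * 62.57 * 1.1
kcal = 582.2764 kcal

582.2764 kcal


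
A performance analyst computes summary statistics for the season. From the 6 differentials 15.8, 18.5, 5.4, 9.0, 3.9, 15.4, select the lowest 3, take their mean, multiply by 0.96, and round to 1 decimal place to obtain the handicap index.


All differentials: 15.8, 18.5, 5.4, 9.0, 3.9, 15.4
Sorted: 3.9, 5.4, 9.0, 15.4, 15.8, 18.5
Best 3: 3.9, 5.4, 9.0
Average of best = 18.3 / 3 = 6.1
Raw index = 6.1 * 0.96 = 5.856
Handicap index = round(5.856, 1) = 5.9

5.9


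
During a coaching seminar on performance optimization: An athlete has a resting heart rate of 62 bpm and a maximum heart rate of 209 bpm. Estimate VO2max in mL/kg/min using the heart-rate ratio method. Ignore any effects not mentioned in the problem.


VO2max = 15.3 * HRmax / HRrest
VO2max = 15.3 * 209 / 62
VO2max = 3197.7 / 62 = 51.5758 mL/kg/min

51.5758 mL/kg/min


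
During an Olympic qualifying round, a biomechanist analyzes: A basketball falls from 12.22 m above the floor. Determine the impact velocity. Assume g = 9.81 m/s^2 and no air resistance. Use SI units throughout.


v = sqrt(2 * g * h)
v = sqrt(2 * 9.81 * 12.22)
v = sqrt(239.7564) = 15.4841 m/s

15.4841 m/s


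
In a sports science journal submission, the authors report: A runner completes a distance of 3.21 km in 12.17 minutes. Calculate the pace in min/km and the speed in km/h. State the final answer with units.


Pace = time / distance = 12.17 min / 3.21 km = 3.7913 min/km
Speed = distance / time_in_hours = 3.21 / 0.2028 hr
Speed = 15.8258 km/h

3.7913 min/km, 15.8258 km/h


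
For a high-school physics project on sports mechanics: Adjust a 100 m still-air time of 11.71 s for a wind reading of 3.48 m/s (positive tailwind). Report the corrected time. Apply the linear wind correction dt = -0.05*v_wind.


dt = -0.05 * v_wind = -0.05 * 3.48 = -0.174 s
t_corrected = t_still + dt = 11.71 + (-0.174)
t_corrected = 11.536 s

11.536 s


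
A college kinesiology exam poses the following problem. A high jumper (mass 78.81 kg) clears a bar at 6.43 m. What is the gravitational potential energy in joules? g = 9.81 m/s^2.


PE = m * g * h
PE = 78.81 * 9.81 * 6.43
PE = 773.1261 * 6.43 = 4971.2008 J

4971.2008 J


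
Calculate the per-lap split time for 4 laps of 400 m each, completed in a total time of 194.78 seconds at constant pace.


Split time = total_time / n_laps = 194.78 / 4
Split time = 48.695 s per lap

48.695 s


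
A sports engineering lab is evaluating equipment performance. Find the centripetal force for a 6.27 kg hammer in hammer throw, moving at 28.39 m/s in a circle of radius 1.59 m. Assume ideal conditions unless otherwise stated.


Fc = m * v^2 / r
v^2 = 28.39^2 = 805.9921
Fc = 6.27 * 805.9921 / 1.59
Fc = 5053.5705 / 1.59 = 3178.3462 N

3178.3462 N


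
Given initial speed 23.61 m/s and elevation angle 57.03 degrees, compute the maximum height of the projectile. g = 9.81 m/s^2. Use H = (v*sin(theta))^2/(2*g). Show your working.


H = (v*sin(theta))^2 / (2*g)
vy = v*sin(theta) = 23.61 * sin(57.03 deg) = 19.8077 m/s
H = vy^2 / (2*g) = 392.3467 / (2*9.81)
H = 392.3467 / 19.62 = 19.9973 m

19.9973 m


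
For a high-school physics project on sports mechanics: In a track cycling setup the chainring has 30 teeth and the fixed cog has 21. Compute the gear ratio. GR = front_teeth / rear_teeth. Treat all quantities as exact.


GR = front_teeth / rear_teeth
GR = 30 / 21
GR = 1.4286

1.4286


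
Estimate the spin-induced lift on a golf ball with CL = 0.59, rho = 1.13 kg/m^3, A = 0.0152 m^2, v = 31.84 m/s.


FM = 0.5 * CL * rho * A * v^2
FM = 0.5 * 0.59 * 1.13 * 0.0152 * 31.84^2
v^2 = 1013.7856
FM = 0.5 * 0.59 * 1.13 * 0.0152 * 1013.7856 = 5.1368 N

5.1368 N


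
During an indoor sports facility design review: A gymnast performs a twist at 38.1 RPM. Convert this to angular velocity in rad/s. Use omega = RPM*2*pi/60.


omega = RPM * 2 * pi / 60
omega = 38.1 * 2 * 3.14159 / 60
omega = 239.3894 / 60 = 3.9898 rad/s

3.9898 rad/s


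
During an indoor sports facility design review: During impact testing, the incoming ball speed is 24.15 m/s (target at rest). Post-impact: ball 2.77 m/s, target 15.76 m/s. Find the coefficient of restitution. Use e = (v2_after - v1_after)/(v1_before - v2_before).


e = (v2_after - v1_after) / (v1_before - v2_before)
Numerator = 15.76 - 2.77 = 12.99
Denominator = 24.15 - 0 = 24.15
e = 12.99 / 24.15 = 0.5379

0.5379


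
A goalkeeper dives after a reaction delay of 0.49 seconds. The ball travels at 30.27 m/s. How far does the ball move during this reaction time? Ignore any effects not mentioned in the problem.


d = v * t
d = 30.27 * 0.49
d = 14.8323 m

14.8323 m


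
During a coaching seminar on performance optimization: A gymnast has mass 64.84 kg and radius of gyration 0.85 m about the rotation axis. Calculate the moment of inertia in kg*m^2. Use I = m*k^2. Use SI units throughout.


I = m * k^2
I = 64.84 * 0.85^2
I = 64.84 * 0.7225 = 46.8469 kg*m^2

46.8469 kg*m^2


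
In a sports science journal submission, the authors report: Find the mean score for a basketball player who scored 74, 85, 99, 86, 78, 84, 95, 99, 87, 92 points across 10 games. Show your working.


Average = sum / n
Sum = 879
Average = 879 / 10 = 87.9

87.9


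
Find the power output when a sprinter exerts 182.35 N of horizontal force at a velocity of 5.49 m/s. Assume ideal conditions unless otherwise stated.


P = F * v
P = 182.35 * 5.49
P = 1001.1015 W

1001.1015 W


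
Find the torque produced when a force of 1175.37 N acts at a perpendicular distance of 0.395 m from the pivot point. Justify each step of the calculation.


tau = F * d
tau = 1175.37 * 0.395
tau = 464.2711 N*m

464.2711 N*m


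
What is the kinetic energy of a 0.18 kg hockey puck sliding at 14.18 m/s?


KE = 0.5 * m * v^2
KE = 0.5 * 0.18 * 14.18^2
KE = 0.5 * 0.18 * 201.0724 = 18.0965 J

18.0965 J


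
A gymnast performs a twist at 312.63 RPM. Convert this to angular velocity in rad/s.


omega = RPM * 2 * pi / 60
omega = 312.63 * 2 * 3.14159 / 60
omega = 1964.3122 / 60 = 32.7385 rad/s

32.7385 rad/s


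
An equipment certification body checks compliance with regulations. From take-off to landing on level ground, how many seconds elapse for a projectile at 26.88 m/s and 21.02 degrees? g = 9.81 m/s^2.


T = 2*v*sin(theta)/g
sin(theta) = sin(21.02 deg) = 0.3587
T = 2*26.88*0.3587 / 9.81
T = 19.2834 / 9.81 = 1.9657 s

1.9657 s


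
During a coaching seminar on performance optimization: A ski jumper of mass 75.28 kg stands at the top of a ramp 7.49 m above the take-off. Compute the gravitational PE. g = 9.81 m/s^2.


PE = m * g * h
PE = 75.28 * 9.81 * 7.49
PE = 738.4968 * 7.49 = 5531.341 J

5531.341 J


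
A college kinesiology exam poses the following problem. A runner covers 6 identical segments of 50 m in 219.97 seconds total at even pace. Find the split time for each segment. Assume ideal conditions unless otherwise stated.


Split time = total_time / n_laps = 219.97 / 6
Split time = 36.6617 s per lap

36.6617 s


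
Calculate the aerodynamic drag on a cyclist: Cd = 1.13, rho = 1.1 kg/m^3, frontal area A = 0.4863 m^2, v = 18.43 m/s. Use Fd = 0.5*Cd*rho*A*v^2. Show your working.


Fd = 0.5 * Cd * rho * A * v^2
Fd = 0.5 * 1.13 * 1.1 * 0.4863 * 18.43^2
v^2 = 339.6649
Fd = 0.5 * 1.13 * 1.1 * 0.4863 * 339.6649 = 102.6588 N

102.6588 N


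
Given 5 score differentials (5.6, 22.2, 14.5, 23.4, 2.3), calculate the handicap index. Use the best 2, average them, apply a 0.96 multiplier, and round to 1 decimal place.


All differentials: 5.6, 22.2, 14.5, 23.4, 2.3
Sorted: 2.3, 5.6, 14.5, 22.2, 23.4
Best 2: 2.3, 5.6
Average of best = 7.9 / 2 = 3.95
Raw index = 3.95 * 0.96 = 3.792
Handicap index = round(3.792, 1) = 3.8

3.8


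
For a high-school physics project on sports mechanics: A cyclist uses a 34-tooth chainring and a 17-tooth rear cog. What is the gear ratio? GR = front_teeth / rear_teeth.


GR = front_teeth / rear_teeth
GR = 34 / 17
GR = 2

2


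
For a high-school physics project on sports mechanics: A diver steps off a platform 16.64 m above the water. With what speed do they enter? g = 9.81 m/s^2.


v = sqrt(2 * g * h)
v = sqrt(2 * 9.81 * 16.64)
v = sqrt(326.4768) = 18.0687 m/s

18.0687 m/s


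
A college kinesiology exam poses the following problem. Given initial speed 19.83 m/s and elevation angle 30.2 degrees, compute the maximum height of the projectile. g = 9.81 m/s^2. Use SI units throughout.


H = (v*sin(theta))^2 / (2*g)
vy = v*sin(theta) = 19.83 * sin(30.2 deg) = 9.9749 m/s
H = vy^2 / (2*g) = 99.4983 / (2*9.81)
H = 99.4983 / 19.62 = 5.0713 m

5.0713 m


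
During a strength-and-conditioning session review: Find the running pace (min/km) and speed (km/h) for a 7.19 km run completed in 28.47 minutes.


Pace = time / distance = 28.47 min / 7.19 km = 3.9597 min/km
Speed = distance / time_in_hours = 7.19 / 0.4745 hr
Speed = 15.1528 km/h

3.9597 min/km, 15.1528 km/h


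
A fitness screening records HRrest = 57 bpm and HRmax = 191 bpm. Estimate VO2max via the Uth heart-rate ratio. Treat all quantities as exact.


VO2max = 15.3 * HRmax / HRrest
VO2max = 15.3 * 191 / 57
VO2max = 2922.3 / 57 = 51.2684 mL/kg/min

51.2684 mL/kg/min


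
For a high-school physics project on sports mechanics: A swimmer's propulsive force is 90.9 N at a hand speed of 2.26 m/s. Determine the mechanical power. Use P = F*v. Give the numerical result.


P = F * v
P = 90.9 * 2.26
P = 205.434 W

205.434 W


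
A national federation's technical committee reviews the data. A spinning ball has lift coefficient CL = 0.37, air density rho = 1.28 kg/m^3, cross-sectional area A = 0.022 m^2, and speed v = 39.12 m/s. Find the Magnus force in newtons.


FM = 0.5 * CL * rho * A * v^2
FM = 0.5 * 0.37 * 1.28 * 0.022 * 39.12^2
v^2 = 1530.3744
FM = 0.5 * 0.37 * 1.28 * 0.022 * 1530.3744 = 7.9726 N

7.9726 N


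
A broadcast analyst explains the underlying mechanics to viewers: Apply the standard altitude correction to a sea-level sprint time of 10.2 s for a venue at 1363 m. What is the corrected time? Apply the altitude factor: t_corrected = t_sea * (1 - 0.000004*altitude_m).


Correction factor = 1 - 0.000004 * 1363 = 0.994548
t_corrected = t_sea * factor = 10.2 * 0.994548
t_corrected = 10.1444 s

10.1444 s


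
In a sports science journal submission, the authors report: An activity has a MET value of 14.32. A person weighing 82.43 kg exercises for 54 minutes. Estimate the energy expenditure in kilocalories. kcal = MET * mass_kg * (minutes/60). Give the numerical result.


kcal = MET * mass * time_hr
Convert time: 54 min = 0.9 hr
kcal = 14.32 * 82.43 * 0.9
kcal = 1062.3578 kcal

1062.3578 kcal


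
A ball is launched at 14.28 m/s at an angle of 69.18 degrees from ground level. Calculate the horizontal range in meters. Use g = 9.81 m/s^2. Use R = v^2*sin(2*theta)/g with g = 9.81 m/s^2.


R = v^2 * sin(2*theta) / g
Convert angle to radians: theta = 69.18 deg = 1.2074 rad
sin(2*theta) = sin(2.4148) = 0.6644
R = 14.28^2 * 0.6644 / 9.81
R = 203.9184 * 0.6644 / 9.81 = 13.8117 m

13.8117 m


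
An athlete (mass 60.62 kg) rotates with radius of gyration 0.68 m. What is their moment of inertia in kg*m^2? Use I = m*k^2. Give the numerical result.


I = m * k^2
I = 60.62 * 0.68^2
I = 60.62 * 0.4624 = 28.0307 kg*m^2

28.0307 kg*m^2


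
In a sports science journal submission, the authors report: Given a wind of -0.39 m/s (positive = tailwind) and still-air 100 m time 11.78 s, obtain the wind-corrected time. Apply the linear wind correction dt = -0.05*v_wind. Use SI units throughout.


dt = -0.05 * v_wind = -0.05 * -0.39 = 0.0195 s
t_corrected = t_still + dt = 11.78 + (0.0195)
t_corrected = 11.7995 s

11.7995 s


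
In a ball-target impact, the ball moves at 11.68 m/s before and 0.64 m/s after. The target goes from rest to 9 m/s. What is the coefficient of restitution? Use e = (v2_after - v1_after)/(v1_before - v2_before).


e = (v2_after - v1_after) / (v1_before - v2_before)
Numerator = 9 - 0.64 = 8.36
Denominator = 11.68 - 0 = 11.68
e = 8.36 / 11.68 = 0.7158

0.7158


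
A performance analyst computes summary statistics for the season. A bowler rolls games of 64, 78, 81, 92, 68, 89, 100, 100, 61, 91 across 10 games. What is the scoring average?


Average = sum / n
Sum = 824
Average = 824 / 10 = 82.4

82.4


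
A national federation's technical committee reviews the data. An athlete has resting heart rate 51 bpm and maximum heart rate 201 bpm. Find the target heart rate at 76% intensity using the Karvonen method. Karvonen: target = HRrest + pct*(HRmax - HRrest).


Target = HRrest + pct*(HRmax - HRrest)
Heart rate reserve = HRmax - HRrest = 201 - 51 = 150 bpm
Fraction = 76% = 0.76
Target = 51 + 0.76 * 150
Target = 51 + 114 = 165 bpm

165 bpm


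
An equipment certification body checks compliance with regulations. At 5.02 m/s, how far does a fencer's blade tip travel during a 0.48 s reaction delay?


d = v * t
d = 5.02 * 0.48
d = 2.4096 m

2.4096 m


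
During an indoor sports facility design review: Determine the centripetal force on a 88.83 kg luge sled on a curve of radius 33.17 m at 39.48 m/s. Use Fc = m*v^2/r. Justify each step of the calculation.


Fc = m * v^2 / r
v^2 = 39.48^2 = 1558.6704
Fc = 88.83 * 1558.6704 / 33.17
Fc = 138456.6916 / 33.17 = 4174.1541 N

4174.1541 N


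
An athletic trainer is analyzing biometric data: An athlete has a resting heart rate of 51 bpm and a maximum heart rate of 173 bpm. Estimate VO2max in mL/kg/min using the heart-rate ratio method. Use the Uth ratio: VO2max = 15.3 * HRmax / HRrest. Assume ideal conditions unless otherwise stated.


VO2max = 15.3 * HRmax / HRrest
VO2max = 15.3 * 173 / 51
VO2max = 2646.9 / 51 = 51.9 mL/kg/min

51.9 mL/kg/min


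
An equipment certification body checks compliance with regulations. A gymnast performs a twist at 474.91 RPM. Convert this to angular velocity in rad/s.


omega = RPM * 2 * pi / 60
omega = 474.91 * 2 * 3.14159 / 60
omega = 2983.9475 / 60 = 49.7325 rad/s

49.7325 rad/s


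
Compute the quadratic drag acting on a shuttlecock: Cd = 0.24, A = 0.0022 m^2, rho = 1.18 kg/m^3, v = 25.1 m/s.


Fd = 0.5 * Cd * rho * A * v^2
Fd = 0.5 * 0.24 * 1.18 * 0.0022 * 25.1^2
v^2 = 630.01
Fd = 0.5 * 0.24 * 1.18 * 0.0022 * 630.01 = 0.1963 N

0.1963 N


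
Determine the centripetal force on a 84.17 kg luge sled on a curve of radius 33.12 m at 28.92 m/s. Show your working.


Fc = m * v^2 / r
v^2 = 28.92^2 = 836.3664
Fc = 84.17 * 836.3664 / 33.12
Fc = 70396.9599 / 33.12 = 2125.5121 N

2125.5121 N


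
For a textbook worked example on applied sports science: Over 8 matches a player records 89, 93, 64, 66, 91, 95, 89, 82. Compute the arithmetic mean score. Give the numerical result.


Average = sum / n
Sum = 669
Average = 669 / 8 = 83.625

83.625


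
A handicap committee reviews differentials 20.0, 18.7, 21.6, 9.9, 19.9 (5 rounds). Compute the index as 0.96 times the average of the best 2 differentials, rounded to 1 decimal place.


All differentials: 20.0, 18.7, 21.6, 9.9, 19.9
Sorted: 9.9, 18.7, 19.9, 20.0, 21.6
Best 2: 9.9, 18.7
Average of best = 28.6 / 2 = 14.3
Raw index = 14.3 * 0.96 = 13.728
Handicap index = round(13.728, 1) = 13.7

13.7


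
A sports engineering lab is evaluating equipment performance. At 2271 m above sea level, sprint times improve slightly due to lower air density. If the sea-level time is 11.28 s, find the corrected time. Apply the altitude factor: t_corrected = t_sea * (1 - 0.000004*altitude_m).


Correction factor = 1 - 0.000004 * 2271 = 0.990916
t_corrected = t_sea * factor = 11.28 * 0.990916
t_corrected = 11.1775 s

11.1775 s


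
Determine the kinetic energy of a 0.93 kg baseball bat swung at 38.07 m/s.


KE = 0.5 * m * v^2
KE = 0.5 * 0.93 * 38.07^2
KE = 0.5 * 0.93 * 1449.3249 = 673.9361 J

673.9361 J


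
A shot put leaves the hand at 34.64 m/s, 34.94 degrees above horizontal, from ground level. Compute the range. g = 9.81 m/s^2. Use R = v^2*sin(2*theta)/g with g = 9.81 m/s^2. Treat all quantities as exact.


R = v^2 * sin(2*theta) / g
Convert angle to radians: theta = 34.94 deg = 0.6098 rad
sin(2*theta) = sin(1.2196) = 0.939
R = 34.64^2 * 0.939 / 9.81
R = 1199.9296 * 0.939 / 9.81 = 114.8525 m

114.8525 m


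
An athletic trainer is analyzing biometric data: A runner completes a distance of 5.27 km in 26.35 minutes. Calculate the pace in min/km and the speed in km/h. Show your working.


Pace = time / distance = 26.35 min / 5.27 km = 5 min/km
Speed = distance / time_in_hours = 5.27 / 0.4392 hr
Speed = 12 km/h

5 min/km, 12 km/h


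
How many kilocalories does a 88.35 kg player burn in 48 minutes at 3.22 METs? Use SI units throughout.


kcal = MET * mass * time_hr
Convert time: 48 min = 0.8 hr
kcal = 3.22 * 88.35 * 0.8
kcal = 227.5896 kcal

227.5896 kcal


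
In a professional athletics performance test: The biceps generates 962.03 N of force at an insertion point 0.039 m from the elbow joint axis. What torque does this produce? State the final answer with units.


tau = F * d
tau = 962.03 * 0.039
tau = 37.5192 N*m

37.5192 N*m


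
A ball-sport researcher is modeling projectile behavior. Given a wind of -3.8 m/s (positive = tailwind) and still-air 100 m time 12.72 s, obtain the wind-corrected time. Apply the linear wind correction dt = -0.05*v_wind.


dt = -0.05 * v_wind = -0.05 * -3.8 = 0.19 s
t_corrected = t_still + dt = 12.72 + (0.19)
t_corrected = 12.91 s

12.91 s


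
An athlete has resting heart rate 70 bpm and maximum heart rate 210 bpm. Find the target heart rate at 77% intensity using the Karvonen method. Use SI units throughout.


Target = HRrest + pct*(HRmax - HRrest)
Heart rate reserve = HRmax - HRrest = 210 - 70 = 140 bpm
Fraction = 77% = 0.77
Target = 70 + 0.77 * 140
Target = 70 + 107.8 = 177.8 bpm

177.8 bpm


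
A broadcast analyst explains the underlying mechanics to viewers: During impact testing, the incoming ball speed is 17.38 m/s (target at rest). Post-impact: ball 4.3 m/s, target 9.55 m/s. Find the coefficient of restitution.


e = (v2_after - v1_after) / (v1_before - v2_before)
Numerator = 9.55 - 4.3 = 5.25
Denominator = 17.38 - 0 = 17.38
e = 5.25 / 17.38 = 0.3021

0.3021


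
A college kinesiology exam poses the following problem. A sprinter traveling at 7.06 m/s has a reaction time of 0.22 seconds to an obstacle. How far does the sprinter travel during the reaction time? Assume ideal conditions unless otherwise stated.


d = v * t
d = 7.06 * 0.22
d = 1.5532 m

1.5532 m


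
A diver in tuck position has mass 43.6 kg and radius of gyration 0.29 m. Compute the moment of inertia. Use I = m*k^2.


I = m * k^2
I = 43.6 * 0.29^2
I = 43.6 * 0.0841 = 3.6668 kg*m^2

3.6668 kg*m^2


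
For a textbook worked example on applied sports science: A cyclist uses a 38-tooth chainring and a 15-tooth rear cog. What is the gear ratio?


GR = front_teeth / rear_teeth
GR = 38 / 15
GR = 2.5333

2.5333


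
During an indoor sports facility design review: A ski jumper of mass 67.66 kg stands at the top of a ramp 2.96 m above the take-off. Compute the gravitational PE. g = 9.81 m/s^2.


PE = m * g * h
PE = 67.66 * 9.81 * 2.96
PE = 663.7446 * 2.96 = 1964.684 J

1964.684 J


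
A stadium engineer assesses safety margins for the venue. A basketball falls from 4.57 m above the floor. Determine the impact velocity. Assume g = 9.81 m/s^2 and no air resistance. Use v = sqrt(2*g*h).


v = sqrt(2 * g * h)
v = sqrt(2 * 9.81 * 4.57)
v = sqrt(89.6634) = 9.4691 m/s

9.4691 m/s


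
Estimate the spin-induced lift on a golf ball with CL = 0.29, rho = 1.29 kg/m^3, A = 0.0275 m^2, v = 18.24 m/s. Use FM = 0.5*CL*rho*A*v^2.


FM = 0.5 * CL * rho * A * v^2
FM = 0.5 * 0.29 * 1.29 * 0.0275 * 18.24^2
v^2 = 332.6976
FM = 0.5 * 0.29 * 1.29 * 0.0275 * 332.6976 = 1.7114 N

1.7114 N


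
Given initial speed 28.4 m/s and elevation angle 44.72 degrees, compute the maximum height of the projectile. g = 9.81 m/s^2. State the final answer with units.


H = (v*sin(theta))^2 / (2*g)
vy = v*sin(theta) = 28.4 * sin(44.72 deg) = 19.9835 m/s
H = vy^2 / (2*g) = 399.3385 / (2*9.81)
H = 399.3385 / 19.62 = 20.3536 m

20.3536 m


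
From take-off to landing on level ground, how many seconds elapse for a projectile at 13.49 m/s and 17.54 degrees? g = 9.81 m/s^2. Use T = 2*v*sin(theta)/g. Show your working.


T = 2*v*sin(theta)/g
sin(theta) = sin(17.54 deg) = 0.3014
T = 2*13.49*0.3014 / 9.81
T = 8.131 / 9.81 = 0.8288 s

0.8288 s


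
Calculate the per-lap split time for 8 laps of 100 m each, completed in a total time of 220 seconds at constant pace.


Split time = total_time / n_laps = 220 / 8
Split time = 27.5 s per lap

27.5 s


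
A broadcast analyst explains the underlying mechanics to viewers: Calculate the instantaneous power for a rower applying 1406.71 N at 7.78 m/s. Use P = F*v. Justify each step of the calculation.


P = F * v
P = 1406.71 * 7.78
P = 10944.2038 W

10944.2038 W


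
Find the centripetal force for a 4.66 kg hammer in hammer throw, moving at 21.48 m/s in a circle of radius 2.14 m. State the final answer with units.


Fc = m * v^2 / r
v^2 = 21.48^2 = 461.3904
Fc = 4.66 * 461.3904 / 2.14
Fc = 2150.0793 / 2.14 = 1004.7099 N

1004.7099 N


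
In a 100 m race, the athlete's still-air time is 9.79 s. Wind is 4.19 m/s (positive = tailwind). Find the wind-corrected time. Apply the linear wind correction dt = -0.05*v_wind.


dt = -0.05 * v_wind = -0.05 * 4.19 = -0.2095 s
t_corrected = t_still + dt = 9.79 + (-0.2095)
t_corrected = 9.5805 s

9.5805 s


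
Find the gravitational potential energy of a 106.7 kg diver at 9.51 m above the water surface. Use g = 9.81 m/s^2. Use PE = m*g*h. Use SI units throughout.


PE = m * g * h
PE = 106.7 * 9.81 * 9.51
PE = 1046.727 * 9.51 = 9954.3738 J

9954.3738 J


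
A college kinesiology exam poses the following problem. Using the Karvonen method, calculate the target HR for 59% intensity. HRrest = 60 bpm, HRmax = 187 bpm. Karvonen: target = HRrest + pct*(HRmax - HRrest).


Target = HRrest + pct*(HRmax - HRrest)
Heart rate reserve = HRmax - HRrest = 187 - 60 = 127 bpm
Fraction = 59% = 0.59
Target = 60 + 0.59 * 127
Target = 60 + 74.93 = 134.93 bpm

134.93 bpm


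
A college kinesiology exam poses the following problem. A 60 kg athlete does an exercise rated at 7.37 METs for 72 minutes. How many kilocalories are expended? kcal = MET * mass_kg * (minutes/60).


kcal = MET * mass * time_hr
Convert time: 72 min = 1.2 hr
kcal = 7.37 * 60 * 1.2
kcal = 530.64 kcal

530.64 kcal


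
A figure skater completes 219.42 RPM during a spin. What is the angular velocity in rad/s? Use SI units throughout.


omega = RPM * 2 * pi / 60
omega = 219.42 * 2 * 3.14159 / 60
omega = 1378.6565 / 60 = 22.9776 rad/s

22.9776 rad/s
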